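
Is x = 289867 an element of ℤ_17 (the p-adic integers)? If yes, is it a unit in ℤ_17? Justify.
x ∈ ℤ_17 but not a unit; v_17(x) = 3 > 0

ℤ_17 = {x ∈ ℚ_17 : v_17(x) ≥ 0} and ℤ_17^× = {x ∈ ℤ_17 : v_17(x) = 0}. Here v_17(289867) = v_17(num) − v_17(den) = 3; compare against these criteria.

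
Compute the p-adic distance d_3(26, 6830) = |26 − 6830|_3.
d_3(26, 6830) = 1/243

Step 1 — x − y = 26 − 6830 = -6804. Step 2 — v_3(-6804) = 5 (factor: -6804 = −(3^5 · 28); the sign does not affect v_p). Step 3 — |x − y|_3 = 3^{-5} = 1/243.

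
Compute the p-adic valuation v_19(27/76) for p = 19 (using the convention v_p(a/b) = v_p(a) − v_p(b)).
v_19(27/76) = -1

Factor powers of 19 from the numerator and denominator of the reduced fraction: 27 = 19^0 · 27 and 76 = 19^1 · 4. Apply v_p(a/b) = v_p(a) − v_p(b): v_19(27/76) = 0 − 1 = -1.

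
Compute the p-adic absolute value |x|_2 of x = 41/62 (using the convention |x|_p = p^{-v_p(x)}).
|41/62|_2 = 2

Step 1 — compute v_2(x) by factoring powers of 2 out of the numerator and denominator: v_2(41/62) = -1. Step 2 — apply |x|_p = p^{-v_p(x)} = 2^{1} = 2.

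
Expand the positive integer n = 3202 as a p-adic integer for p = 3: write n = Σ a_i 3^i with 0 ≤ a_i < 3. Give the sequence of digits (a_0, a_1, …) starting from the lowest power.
(a_0, a_1, …) = (1, 2, 1, 1, 0, 1, 1, 1)

Repeated division by 3 gives the digits low-to-high: 3202 = 1 + 2·3^1 + 1·3^2 + 1·3^3 + 1·3^5 + 1·3^6 + 1·3^7. Digit sequence: (1, 2, 1, 1, 0, 1, 1, 1).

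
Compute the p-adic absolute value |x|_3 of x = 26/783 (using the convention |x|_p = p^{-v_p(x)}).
|26/783|_3 = 27

Step 1 — compute v_3(x) by factoring powers of 3 out of the numerator and denominator: v_3(26/783) = -3. Step 2 — apply |x|_p = p^{-v_p(x)} = 3^{3} = 27.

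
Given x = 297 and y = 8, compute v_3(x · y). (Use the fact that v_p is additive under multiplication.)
v_3(2376) = 3

v_p(x) = 3 (factor: 297 = 3^3 · 11); v_p(y) = 0 (factor: 8 = 3^0 · 8). Additivity: v_p(xy) = v_p(x) + v_p(y) = 3 + 0 = 3. (Direct check: xy = 2376 = 3^3 · (88).)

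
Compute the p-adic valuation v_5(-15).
v_5(-15) = 1

v_5(n) is the largest exponent k such that 5^k divides n. Factor out: -15 = -5^1 · 3. (Sign doesn't affect v_p.) So v_5(-15) = 1.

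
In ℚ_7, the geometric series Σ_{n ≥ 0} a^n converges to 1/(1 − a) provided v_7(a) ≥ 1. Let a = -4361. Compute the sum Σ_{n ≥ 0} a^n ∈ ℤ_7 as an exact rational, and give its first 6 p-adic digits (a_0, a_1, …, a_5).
Σ a^n = 1/(1 − a) = 1/4362;  first 6 digits = (1, 0, 2, 1, 2, 4)

v_7(a) = 2 ≥ 1, so the series converges in ℤ_7 to 1/(1 − a) = 1/(1 − (-4361)) = 1/4362. Expand this rational in ℤ_7: compute digits iteratively via d_i = x_i mod 7, x_{i+1} = (x_i − d_i)/7. The first 6 digits are (1, 0, 2, 1, 2, 4).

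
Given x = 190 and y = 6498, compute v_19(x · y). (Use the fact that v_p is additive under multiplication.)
v_19(1234620) = 3

v_p(x) = 1 (factor: 190 = 19^1 · 10); v_p(y) = 2 (factor: 6498 = 19^2 · 18). Additivity: v_p(xy) = v_p(x) + v_p(y) = 1 + 2 = 3. (Direct check: xy = 1234620 = 19^3 · (180).)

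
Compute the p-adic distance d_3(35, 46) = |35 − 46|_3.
d_3(35, 46) = 1

Step 1 — x − y = 35 − 46 = -11. Step 2 — v_3(-11) = 0 (factor: -11 = −(3^0 · 11); the sign does not affect v_p). Step 3 — |x − y|_3 = 3^{0} = 1.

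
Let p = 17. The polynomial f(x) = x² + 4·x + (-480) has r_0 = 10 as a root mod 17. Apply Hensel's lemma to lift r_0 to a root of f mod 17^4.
r_3 = 83497 (mod 83521)

Hensel: r_{i+1} = r_i − f(r_i)·(f′(r_i))^{-1} mod 17^{i+2}, f′(x) = 2x + 4. Iterate:
  r_0 = 10 (mod 17)
  r_1 = 265 (mod 289)
  r_2 = 4889 (mod 4913)
  r_3 = 83497 (mod 83521)
Final: r = 83497 satisfies f(r) ≡ 0 mod 17^4.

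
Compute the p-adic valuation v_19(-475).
v_19(-475) = 1

v_19(n) is the largest exponent k such that 19^k divides n. Factor out: -475 = -19^1 · 25. (Sign doesn't affect v_p.) So v_19(-475) = 1.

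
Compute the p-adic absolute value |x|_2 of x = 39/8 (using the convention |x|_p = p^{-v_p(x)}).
|39/8|_2 = 8

Step 1 — compute v_2(x) by factoring powers of 2 out of the numerator and denominator: v_2(39/8) = -3. Step 2 — apply |x|_p = p^{-v_p(x)} = 2^{3} = 8.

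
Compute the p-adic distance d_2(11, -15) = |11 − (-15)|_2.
d_2(11, -15) = 1/2

Step 1 — x − y = 11 − (-15) = 26. Step 2 — v_2(26) = 1 (factor: 26 = (2^1 · 13); the sign does not affect v_p). Step 3 — |x − y|_2 = 2^{-1} = 1/2.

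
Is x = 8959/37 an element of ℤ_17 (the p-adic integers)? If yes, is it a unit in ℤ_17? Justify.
x ∈ ℤ_17 but not a unit; v_17(x) = 2 > 0

ℤ_17 = {x ∈ ℚ_17 : v_17(x) ≥ 0} and ℤ_17^× = {x ∈ ℤ_17 : v_17(x) = 0}. Here v_17(8959/37) = v_17(num) − v_17(den) = 2; compare against these criteria.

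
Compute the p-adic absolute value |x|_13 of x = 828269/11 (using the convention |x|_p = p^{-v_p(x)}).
|828269/11|_13 = 1/28561

Step 1 — compute v_13(x) by factoring powers of 13 out of the numerator and denominator: v_13(828269/11) = 4. Step 2 — apply |x|_p = p^{-v_p(x)} = 13^{-4} = 1/28561.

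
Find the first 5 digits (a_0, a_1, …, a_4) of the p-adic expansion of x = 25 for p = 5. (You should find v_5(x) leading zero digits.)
(a_0, …, a_4) = (0, 0, 1, 0, 0)

v_5(25) = 2, so a_0 = ... = a_1 = 0. Factor out: x = 5^2 · u with u = 1 a unit in ℤ_5. Expand u iteratively via a_{v+i} = u_i mod 5, u_{i+1} = (u_i − a_{v+i})/5:
  u_0 = 1;  a_2 = 1;  u_1 = (u_0 − 1)/5 = 0
  u_1 = 0;  a_3 = 0;  u_2 = (u_1 − 0)/5 = 0
  u_2 = 0;  a_4 = 0;  u_3 = (u_2 − 0)/5 = 0
Digits: (0, 0, 1, 0, 0).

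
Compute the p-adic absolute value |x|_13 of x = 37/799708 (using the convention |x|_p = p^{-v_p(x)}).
|37/799708|_13 = 28561

Step 1 — compute v_13(x) by factoring powers of 13 out of the numerator and denominator: v_13(37/799708) = -4. Step 2 — apply |x|_p = p^{-v_p(x)} = 13^{4} = 28561.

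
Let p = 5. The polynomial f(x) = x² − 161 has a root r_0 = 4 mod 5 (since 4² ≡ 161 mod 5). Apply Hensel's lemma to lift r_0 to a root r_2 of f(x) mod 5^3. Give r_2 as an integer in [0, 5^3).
r_2 = 119 (mod 125)

Hensel's recurrence: r_{i+1} = r_i − f(r_i)·(f′(r_i))^{-1} mod 5^{i+2}, with f′(x) = 2x. Iterate:
  r_0 = 4 (mod 5)
  r_1 = 19 (mod 25)
  r_2 = 119 (mod 125)
Final: r_2 = 119, and one checks f(r_2) ≡ 0 mod 5^3.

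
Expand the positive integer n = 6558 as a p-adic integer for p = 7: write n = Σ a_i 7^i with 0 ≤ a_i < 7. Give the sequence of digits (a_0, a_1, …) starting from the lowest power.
(a_0, a_1, …) = (6, 5, 0, 5, 2)

Repeated division by 7 gives the digits low-to-high: 6558 = 6 + 5·7^1 + 5·7^3 + 2·7^4. Digit sequence: (6, 5, 0, 5, 2).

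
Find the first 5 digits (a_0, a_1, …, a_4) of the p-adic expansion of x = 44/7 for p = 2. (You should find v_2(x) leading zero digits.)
(a_0, …, a_4) = (0, 0, 1, 0, 1)

v_2(44/7) = 2, so a_0 = ... = a_1 = 0. Factor out: x = 2^2 · u with u = 11/7 a unit in ℤ_2. Expand u iteratively via a_{v+i} = u_i mod 2, u_{i+1} = (u_i − a_{v+i})/2:
  u_0 = 11/7;  a_2 = 1;  u_1 = (u_0 − 1)/2 = 2/7
  u_1 = 2/7;  a_3 = 0;  u_2 = (u_1 − 0)/2 = 1/7
  u_2 = 1/7;  a_4 = 1;  u_3 = (u_2 − 1)/2 = -3/7
Digits: (0, 0, 1, 0, 1).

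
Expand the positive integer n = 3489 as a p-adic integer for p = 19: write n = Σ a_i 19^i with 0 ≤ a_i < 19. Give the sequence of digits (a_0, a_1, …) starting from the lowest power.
(a_0, a_1, …) = (12, 12, 9)

Repeated division by 19 gives the digits low-to-high: 3489 = 12 + 12·19^1 + 9·19^2. Digit sequence: (12, 12, 9).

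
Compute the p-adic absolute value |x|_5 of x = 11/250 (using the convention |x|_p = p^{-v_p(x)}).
|11/250|_5 = 125

Step 1 — compute v_5(x) by factoring powers of 5 out of the numerator and denominator: v_5(11/250) = -3. Step 2 — apply |x|_p = p^{-v_p(x)} = 5^{3} = 125.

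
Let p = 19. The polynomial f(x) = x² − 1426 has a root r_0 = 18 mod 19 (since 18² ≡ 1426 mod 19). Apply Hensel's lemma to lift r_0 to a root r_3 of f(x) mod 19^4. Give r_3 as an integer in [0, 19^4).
r_3 = 82497 (mod 130321)

Hensel's recurrence: r_{i+1} = r_i − f(r_i)·(f′(r_i))^{-1} mod 19^{i+2}, with f′(x) = 2x. Iterate:
  r_0 = 18 (mod 19)
  r_1 = 189 (mod 361)
  r_2 = 189 (mod 6859)
  r_3 = 82497 (mod 130321)
Final: r_3 = 82497, and one checks f(r_3) ≡ 0 mod 19^4.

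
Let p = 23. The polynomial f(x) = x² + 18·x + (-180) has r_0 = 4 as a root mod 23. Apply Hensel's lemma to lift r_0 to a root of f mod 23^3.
r_2 = 4443 (mod 12167)

Hensel: r_{i+1} = r_i − f(r_i)·(f′(r_i))^{-1} mod 23^{i+2}, f′(x) = 2x + 18. Iterate:
  r_0 = 4 (mod 23)
  r_1 = 211 (mod 529)
  r_2 = 4443 (mod 12167)
Final: r = 4443 satisfies f(r) ≡ 0 mod 23^3.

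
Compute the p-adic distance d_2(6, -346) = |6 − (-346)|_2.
d_2(6, -346) = 1/32

Step 1 — x − y = 6 − (-346) = 352. Step 2 — v_2(352) = 5 (factor: 352 = (2^5 · 11); the sign does not affect v_p). Step 3 — |x − y|_2 = 2^{-5} = 1/32.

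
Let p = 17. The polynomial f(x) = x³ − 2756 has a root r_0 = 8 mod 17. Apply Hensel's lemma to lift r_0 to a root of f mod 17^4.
r_3 = 46928 (mod 83521)

Hensel: r_{i+1} = r_i − f(r_i)/f′(r_i) mod 17^{i+2}, where f′(x) = 3x². Iterate:
  r_0 = 8 (mod 17)
  r_1 = 110 (mod 289)
  r_2 = 2711 (mod 4913)
  r_3 = 46928 (mod 83521)
Final: r = 46928 with f(r) ≡ 0 mod 17^4.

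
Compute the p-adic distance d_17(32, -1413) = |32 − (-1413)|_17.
d_17(32, -1413) = 1/289

Step 1 — x − y = 32 − (-1413) = 1445. Step 2 — v_17(1445) = 2 (factor: 1445 = (17^2 · 5); the sign does not affect v_p). Step 3 — |x − y|_17 = 17^{-2} = 1/289.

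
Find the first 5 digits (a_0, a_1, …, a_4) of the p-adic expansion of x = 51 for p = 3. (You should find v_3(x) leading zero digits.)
(a_0, …, a_4) = (0, 2, 2, 1, 0)

v_3(51) = 1, so a_0 = ... = a_0 = 0. Factor out: x = 3^1 · u with u = 17 a unit in ℤ_3. Expand u iteratively via a_{v+i} = u_i mod 3, u_{i+1} = (u_i − a_{v+i})/3:
  u_0 = 17;  a_1 = 2;  u_1 = (u_0 − 2)/3 = 5
  u_1 = 5;  a_2 = 2;  u_2 = (u_1 − 2)/3 = 1
  u_2 = 1;  a_3 = 1;  u_3 = (u_2 − 1)/3 = 0
  u_3 = 0;  a_4 = 0;  u_4 = (u_3 − 0)/3 = 0
Digits: (0, 2, 2, 1, 0).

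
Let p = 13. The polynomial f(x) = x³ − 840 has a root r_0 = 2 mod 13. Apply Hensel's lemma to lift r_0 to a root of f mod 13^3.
r_2 = 353 (mod 2197)

Hensel: r_{i+1} = r_i − f(r_i)/f′(r_i) mod 13^{i+2}, where f′(x) = 3x². Iterate:
  r_0 = 2 (mod 13)
  r_1 = 15 (mod 169)
  r_2 = 353 (mod 2197)
Final: r = 353 with f(r) ≡ 0 mod 13^3.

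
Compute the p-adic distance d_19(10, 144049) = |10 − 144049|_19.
d_19(10, 144049) = 1/6859

Step 1 — x − y = 10 − 144049 = -144039. Step 2 — v_19(-144039) = 3 (factor: -144039 = −(19^3 · 21); the sign does not affect v_p). Step 3 — |x − y|_19 = 19^{-3} = 1/6859.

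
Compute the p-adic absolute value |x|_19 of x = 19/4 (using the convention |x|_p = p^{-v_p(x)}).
|19/4|_19 = 1/19

Step 1 — compute v_19(x) by factoring powers of 19 out of the numerator and denominator: v_19(19/4) = 1. Step 2 — apply |x|_p = p^{-v_p(x)} = 19^{-1} = 1/19.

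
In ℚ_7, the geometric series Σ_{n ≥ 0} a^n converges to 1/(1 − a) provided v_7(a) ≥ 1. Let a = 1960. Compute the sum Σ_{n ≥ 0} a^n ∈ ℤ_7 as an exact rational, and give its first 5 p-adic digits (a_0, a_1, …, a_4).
Σ a^n = 1/(1 − a) = -1/1959;  first 5 digits = (1, 0, 5, 5, 4)

v_7(a) = 2 ≥ 1, so the series converges in ℤ_7 to 1/(1 − a) = 1/(1 − 1960) = -1/1959. Expand this rational in ℤ_7: compute digits iteratively via d_i = x_i mod 7, x_{i+1} = (x_i − d_i)/7. The first 5 digits are (1, 0, 5, 5, 4).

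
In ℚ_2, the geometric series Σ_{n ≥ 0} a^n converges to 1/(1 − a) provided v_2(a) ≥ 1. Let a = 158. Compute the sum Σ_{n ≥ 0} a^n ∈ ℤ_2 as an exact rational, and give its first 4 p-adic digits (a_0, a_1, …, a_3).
Σ a^n = 1/(1 − a) = -1/157;  first 4 digits = (1, 1, 0, 1)

v_2(a) = 1 ≥ 1, so the series converges in ℤ_2 to 1/(1 − a) = 1/(1 − 158) = -1/157. Expand this rational in ℤ_2: compute digits iteratively via d_i = x_i mod 2, x_{i+1} = (x_i − d_i)/2. The first 4 digits are (1, 1, 0, 1).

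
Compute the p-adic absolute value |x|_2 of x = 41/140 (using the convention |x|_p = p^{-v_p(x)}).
|41/140|_2 = 4

Step 1 — compute v_2(x) by factoring powers of 2 out of the numerator and denominator: v_2(41/140) = -2. Step 2 — apply |x|_p = p^{-v_p(x)} = 2^{2} = 4.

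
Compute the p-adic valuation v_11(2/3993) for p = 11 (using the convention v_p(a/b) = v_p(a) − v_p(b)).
v_11(2/3993) = -3

Factor powers of 11 from the numerator and denominator of the reduced fraction: 2 = 11^0 · 2 and 3993 = 11^3 · 3. Apply v_p(a/b) = v_p(a) − v_p(b): v_11(2/3993) = 0 − 3 = -3.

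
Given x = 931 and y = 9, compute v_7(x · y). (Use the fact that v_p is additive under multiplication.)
v_7(8379) = 2

v_p(x) = 2 (factor: 931 = 7^2 · 19); v_p(y) = 0 (factor: 9 = 7^0 · 9). Additivity: v_p(xy) = v_p(x) + v_p(y) = 2 + 0 = 2. (Direct check: xy = 8379 = 7^2 · (171).)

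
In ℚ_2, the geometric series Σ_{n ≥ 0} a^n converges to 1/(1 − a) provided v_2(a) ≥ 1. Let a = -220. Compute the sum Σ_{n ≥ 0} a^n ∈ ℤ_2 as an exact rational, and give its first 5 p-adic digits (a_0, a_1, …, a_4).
Σ a^n = 1/(1 − a) = 1/221;  first 5 digits = (1, 0, 1, 0, 1)

v_2(a) = 2 ≥ 1, so the series converges in ℤ_2 to 1/(1 − a) = 1/(1 − (-220)) = 1/221. Expand this rational in ℤ_2: compute digits iteratively via d_i = x_i mod 2, x_{i+1} = (x_i − d_i)/2. The first 5 digits are (1, 0, 1, 0, 1).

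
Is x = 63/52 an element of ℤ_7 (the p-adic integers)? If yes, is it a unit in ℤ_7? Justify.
x ∈ ℤ_7 but not a unit; v_7(x) = 1 > 0

ℤ_7 = {x ∈ ℚ_7 : v_7(x) ≥ 0} and ℤ_7^× = {x ∈ ℤ_7 : v_7(x) = 0}. Here v_7(63/52) = v_7(num) − v_7(den) = 1; compare against these criteria.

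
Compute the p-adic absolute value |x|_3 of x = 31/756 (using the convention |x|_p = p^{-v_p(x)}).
|31/756|_3 = 27

Step 1 — compute v_3(x) by factoring powers of 3 out of the numerator and denominator: v_3(31/756) = -3. Step 2 — apply |x|_p = p^{-v_p(x)} = 3^{3} = 27.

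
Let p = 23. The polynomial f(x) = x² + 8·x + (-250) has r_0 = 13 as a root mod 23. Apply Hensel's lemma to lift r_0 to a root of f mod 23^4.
r_3 = 202137 (mod 279841)

Hensel: r_{i+1} = r_i − f(r_i)·(f′(r_i))^{-1} mod 23^{i+2}, f′(x) = 2x + 8. Iterate:
  r_0 = 13 (mod 23)
  r_1 = 59 (mod 529)
  r_2 = 7465 (mod 12167)
  r_3 = 202137 (mod 279841)
Final: r = 202137 satisfies f(r) ≡ 0 mod 23^4.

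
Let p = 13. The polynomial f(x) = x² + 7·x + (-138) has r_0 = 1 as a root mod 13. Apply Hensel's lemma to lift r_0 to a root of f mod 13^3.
r_2 = 1912 (mod 2197)

Hensel: r_{i+1} = r_i − f(r_i)·(f′(r_i))^{-1} mod 13^{i+2}, f′(x) = 2x + 7. Iterate:
  r_0 = 1 (mod 13)
  r_1 = 53 (mod 169)
  r_2 = 1912 (mod 2197)
Final: r = 1912 satisfies f(r) ≡ 0 mod 13^3.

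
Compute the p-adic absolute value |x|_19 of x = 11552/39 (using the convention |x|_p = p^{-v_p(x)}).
|11552/39|_19 = 1/361

Step 1 — compute v_19(x) by factoring powers of 19 out of the numerator and denominator: v_19(11552/39) = 2. Step 2 — apply |x|_p = p^{-v_p(x)} = 19^{-2} = 1/361.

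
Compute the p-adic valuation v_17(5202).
v_17(5202) = 2

v_17(n) is the largest exponent k such that 17^k divides n. Factor out: 5202 = 17^2 · 18. (Sign doesn't affect v_p.) So v_17(5202) = 2.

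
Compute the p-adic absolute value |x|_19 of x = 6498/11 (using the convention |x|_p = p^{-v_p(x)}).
|6498/11|_19 = 1/361

Step 1 — compute v_19(x) by factoring powers of 19 out of the numerator and denominator: v_19(6498/11) = 2. Step 2 — apply |x|_p = p^{-v_p(x)} = 19^{-2} = 1/361.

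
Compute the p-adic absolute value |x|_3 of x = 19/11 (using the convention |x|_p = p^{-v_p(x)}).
|19/11|_3 = 1

Step 1 — compute v_3(x) by factoring powers of 3 out of the numerator and denominator: v_3(19/11) = 0. Step 2 — apply |x|_p = p^{-v_p(x)} = 3^{0} = 1.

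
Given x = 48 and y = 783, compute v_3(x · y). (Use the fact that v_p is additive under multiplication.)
v_3(37584) = 4

v_p(x) = 1 (factor: 48 = 3^1 · 16); v_p(y) = 3 (factor: 783 = 3^3 · 29). Additivity: v_p(xy) = v_p(x) + v_p(y) = 1 + 3 = 4. (Direct check: xy = 37584 = 3^4 · (464).)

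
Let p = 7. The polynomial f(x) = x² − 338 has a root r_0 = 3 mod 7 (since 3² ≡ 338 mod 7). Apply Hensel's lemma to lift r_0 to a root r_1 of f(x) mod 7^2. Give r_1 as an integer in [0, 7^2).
r_1 = 17 (mod 49)

Hensel's recurrence: r_{i+1} = r_i − f(r_i)·(f′(r_i))^{-1} mod 7^{i+2}, with f′(x) = 2x. Iterate:
  r_0 = 3 (mod 7)
  r_1 = 17 (mod 49)
Final: r_1 = 17, and one checks f(r_1) ≡ 0 mod 7^2.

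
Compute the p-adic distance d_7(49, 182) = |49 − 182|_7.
d_7(49, 182) = 1/7

Step 1 — x − y = 49 − 182 = -133. Step 2 — v_7(-133) = 1 (factor: -133 = −(7^1 · 19); the sign does not affect v_p). Step 3 — |x − y|_7 = 7^{-1} = 1/7.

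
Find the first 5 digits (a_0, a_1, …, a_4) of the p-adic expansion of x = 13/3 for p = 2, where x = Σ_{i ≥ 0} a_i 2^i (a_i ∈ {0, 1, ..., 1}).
(a_0, …, a_4) = (1, 1, 1, 1, 0)

v_2(13/3) = 0 (numerator and denominator both coprime to 2), so x ∈ ℤ_2^×. Compute digits iteratively via a_i = x_i mod 2, x_{i+1} = (x_i − a_i)/2, with x_0 = x:
  x_0 = 13/3;  a_0 = 1;  x_1 = (x_0 − 1)/2 = 5/3
  x_1 = 5/3;  a_1 = 1;  x_2 = (x_1 − 1)/2 = 1/3
  x_2 = 1/3;  a_2 = 1;  x_3 = (x_2 − 1)/2 = -1/3
  x_3 = -1/3;  a_3 = 1;  x_4 = (x_3 − 1)/2 = -2/3
  x_4 = -2/3;  a_4 = 0;  x_5 = (x_4 − 0)/2 = -1/3
Digits: (1, 1, 1, 1, 0).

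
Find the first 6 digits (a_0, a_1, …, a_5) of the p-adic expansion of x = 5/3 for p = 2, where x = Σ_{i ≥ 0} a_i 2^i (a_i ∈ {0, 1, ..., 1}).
(a_0, …, a_5) = (1, 1, 1, 0, 1, 0)

v_2(5/3) = 0 (numerator and denominator both coprime to 2), so x ∈ ℤ_2^×. Compute digits iteratively via a_i = x_i mod 2, x_{i+1} = (x_i − a_i)/2, with x_0 = x:
  x_0 = 5/3;  a_0 = 1;  x_1 = (x_0 − 1)/2 = 1/3
  x_1 = 1/3;  a_1 = 1;  x_2 = (x_1 − 1)/2 = -1/3
  x_2 = -1/3;  a_2 = 1;  x_3 = (x_2 − 1)/2 = -2/3
  x_3 = -2/3;  a_3 = 0;  x_4 = (x_3 − 0)/2 = -1/3
  x_4 = -1/3;  a_4 = 1;  x_5 = (x_4 − 1)/2 = -2/3
  x_5 = -2/3;  a_5 = 0;  x_6 = (x_5 − 0)/2 = -1/3
Digits: (1, 1, 1, 0, 1, 0).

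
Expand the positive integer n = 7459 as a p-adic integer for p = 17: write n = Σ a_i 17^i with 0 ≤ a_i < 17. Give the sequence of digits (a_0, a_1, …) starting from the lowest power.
(a_0, a_1, …) = (13, 13, 8, 1)

Repeated division by 17 gives the digits low-to-high: 7459 = 13 + 13·17^1 + 8·17^2 + 1·17^3. Digit sequence: (13, 13, 8, 1).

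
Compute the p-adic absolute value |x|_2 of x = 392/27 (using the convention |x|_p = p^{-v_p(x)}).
|392/27|_2 = 1/8

Step 1 — compute v_2(x) by factoring powers of 2 out of the numerator and denominator: v_2(392/27) = 3. Step 2 — apply |x|_p = p^{-v_p(x)} = 2^{-3} = 1/8.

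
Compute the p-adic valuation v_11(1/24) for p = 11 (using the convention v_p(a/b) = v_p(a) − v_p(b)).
v_11(1/24) = 0

Factor powers of 11 from the numerator and denominator of the reduced fraction: 1 = 11^0 · 1 and 24 = 11^0 · 24. Apply v_p(a/b) = v_p(a) − v_p(b): v_11(1/24) = 0 − 0 = 0.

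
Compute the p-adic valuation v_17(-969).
v_17(-969) = 1

v_17(n) is the largest exponent k such that 17^k divides n. Factor out: -969 = -17^1 · 57. (Sign doesn't affect v_p.) So v_17(-969) = 1.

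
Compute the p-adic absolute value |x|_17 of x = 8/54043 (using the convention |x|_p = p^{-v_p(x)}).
|8/54043|_17 = 4913

Step 1 — compute v_17(x) by factoring powers of 17 out of the numerator and denominator: v_17(8/54043) = -3. Step 2 — apply |x|_p = p^{-v_p(x)} = 17^{3} = 4913.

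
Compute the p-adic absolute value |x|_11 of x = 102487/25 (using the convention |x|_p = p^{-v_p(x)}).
|102487/25|_11 = 1/14641

Step 1 — compute v_11(x) by factoring powers of 11 out of the numerator and denominator: v_11(102487/25) = 4. Step 2 — apply |x|_p = p^{-v_p(x)} = 11^{-4} = 1/14641.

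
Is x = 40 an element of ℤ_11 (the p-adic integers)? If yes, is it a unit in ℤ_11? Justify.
x ∈ ℤ_11^× (unit); v_11(x) = 0

ℤ_11 = {x ∈ ℚ_11 : v_11(x) ≥ 0} and ℤ_11^× = {x ∈ ℤ_11 : v_11(x) = 0}. Here v_11(40) = v_11(num) − v_11(den) = 0; compare against these criteria.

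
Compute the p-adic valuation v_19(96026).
v_19(96026) = 3

v_19(n) is the largest exponent k such that 19^k divides n. Factor out: 96026 = 19^3 · 14. (Sign doesn't affect v_p.) So v_19(96026) = 3.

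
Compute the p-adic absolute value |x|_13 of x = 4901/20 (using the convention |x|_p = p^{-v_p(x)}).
|4901/20|_13 = 1/169

Step 1 — compute v_13(x) by factoring powers of 13 out of the numerator and denominator: v_13(4901/20) = 2. Step 2 — apply |x|_p = p^{-v_p(x)} = 13^{-2} = 1/169.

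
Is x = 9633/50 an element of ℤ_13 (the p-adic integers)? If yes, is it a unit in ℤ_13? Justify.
x ∈ ℤ_13 but not a unit; v_13(x) = 2 > 0

ℤ_13 = {x ∈ ℚ_13 : v_13(x) ≥ 0} and ℤ_13^× = {x ∈ ℤ_13 : v_13(x) = 0}. Here v_13(9633/50) = v_13(num) − v_13(den) = 2; compare against these criteria.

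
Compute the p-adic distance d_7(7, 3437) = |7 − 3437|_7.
d_7(7, 3437) = 1/343

Step 1 — x − y = 7 − 3437 = -3430. Step 2 — v_7(-3430) = 3 (factor: -3430 = −(7^3 · 10); the sign does not affect v_p). Step 3 — |x − y|_7 = 7^{-3} = 1/343.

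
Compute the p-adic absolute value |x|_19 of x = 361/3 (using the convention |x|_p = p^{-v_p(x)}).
|361/3|_19 = 1/361

Step 1 — compute v_19(x) by factoring powers of 19 out of the numerator and denominator: v_19(361/3) = 2. Step 2 — apply |x|_p = p^{-v_p(x)} = 19^{-2} = 1/361.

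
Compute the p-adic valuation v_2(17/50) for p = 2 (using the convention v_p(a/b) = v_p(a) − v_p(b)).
v_2(17/50) = -1

Factor powers of 2 from the numerator and denominator of the reduced fraction: 17 = 2^0 · 17 and 50 = 2^1 · 25. Apply v_p(a/b) = v_p(a) − v_p(b): v_2(17/50) = 0 − 1 = -1.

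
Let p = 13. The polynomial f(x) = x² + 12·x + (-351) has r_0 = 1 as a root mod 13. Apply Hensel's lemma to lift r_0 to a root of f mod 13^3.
r_2 = 339 (mod 2197)

Hensel: r_{i+1} = r_i − f(r_i)·(f′(r_i))^{-1} mod 13^{i+2}, f′(x) = 2x + 12. Iterate:
  r_0 = 1 (mod 13)
  r_1 = 1 (mod 169)
  r_2 = 339 (mod 2197)
Final: r = 339 satisfies f(r) ≡ 0 mod 13^3.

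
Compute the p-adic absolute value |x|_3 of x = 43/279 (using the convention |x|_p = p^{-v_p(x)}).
|43/279|_3 = 9

Step 1 — compute v_3(x) by factoring powers of 3 out of the numerator and denominator: v_3(43/279) = -2. Step 2 — apply |x|_p = p^{-v_p(x)} = 3^{2} = 9.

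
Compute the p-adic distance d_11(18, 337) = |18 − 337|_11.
d_11(18, 337) = 1/11

Step 1 — x − y = 18 − 337 = -319. Step 2 — v_11(-319) = 1 (factor: -319 = −(11^1 · 29); the sign does not affect v_p). Step 3 — |x − y|_11 = 11^{-1} = 1/11.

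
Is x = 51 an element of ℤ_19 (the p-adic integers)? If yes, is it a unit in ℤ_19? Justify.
x ∈ ℤ_19^× (unit); v_19(x) = 0

ℤ_19 = {x ∈ ℚ_19 : v_19(x) ≥ 0} and ℤ_19^× = {x ∈ ℤ_19 : v_19(x) = 0}. Here v_19(51) = v_19(num) − v_19(den) = 0; compare against these criteria.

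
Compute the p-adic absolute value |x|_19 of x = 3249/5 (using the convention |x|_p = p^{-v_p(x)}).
|3249/5|_19 = 1/361

Step 1 — compute v_19(x) by factoring powers of 19 out of the numerator and denominator: v_19(3249/5) = 2. Step 2 — apply |x|_p = p^{-v_p(x)} = 19^{-2} = 1/361.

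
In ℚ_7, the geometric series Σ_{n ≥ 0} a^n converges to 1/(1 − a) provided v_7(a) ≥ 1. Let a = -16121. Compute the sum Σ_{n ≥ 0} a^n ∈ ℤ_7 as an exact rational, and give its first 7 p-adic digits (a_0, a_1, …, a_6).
Σ a^n = 1/(1 − a) = 1/16122;  first 7 digits = (1, 0, 0, 2, 0, 6, 3)

v_7(a) = 3 ≥ 1, so the series converges in ℤ_7 to 1/(1 − a) = 1/(1 − (-16121)) = 1/16122. Expand this rational in ℤ_7: compute digits iteratively via d_i = x_i mod 7, x_{i+1} = (x_i − d_i)/7. The first 7 digits are (1, 0, 0, 2, 0, 6, 3).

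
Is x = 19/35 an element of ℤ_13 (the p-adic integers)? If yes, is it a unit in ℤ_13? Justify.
x ∈ ℤ_13^× (unit); v_13(x) = 0

ℤ_13 = {x ∈ ℚ_13 : v_13(x) ≥ 0} and ℤ_13^× = {x ∈ ℤ_13 : v_13(x) = 0}. Here v_13(19/35) = v_13(num) − v_13(den) = 0; compare against these criteria.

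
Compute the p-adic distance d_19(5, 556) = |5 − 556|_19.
d_19(5, 556) = 1/19

Step 1 — x − y = 5 − 556 = -551. Step 2 — v_19(-551) = 1 (factor: -551 = −(19^1 · 29); the sign does not affect v_p). Step 3 — |x − y|_19 = 19^{-1} = 1/19.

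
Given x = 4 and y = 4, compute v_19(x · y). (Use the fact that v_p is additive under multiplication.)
v_19(16) = 0

v_p(x) = 0 (factor: 4 = 19^0 · 4); v_p(y) = 0 (factor: 4 = 19^0 · 4). Additivity: v_p(xy) = v_p(x) + v_p(y) = 0 + 0 = 0. (Direct check: xy = 16 = 19^0 · (16).)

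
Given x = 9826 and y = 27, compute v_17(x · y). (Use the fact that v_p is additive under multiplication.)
v_17(265302) = 3

v_p(x) = 3 (factor: 9826 = 17^3 · 2); v_p(y) = 0 (factor: 27 = 17^0 · 27). Additivity: v_p(xy) = v_p(x) + v_p(y) = 3 + 0 = 3. (Direct check: xy = 265302 = 17^3 · (54).)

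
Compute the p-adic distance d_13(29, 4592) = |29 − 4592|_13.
d_13(29, 4592) = 1/169

Step 1 — x − y = 29 − 4592 = -4563. Step 2 — v_13(-4563) = 2 (factor: -4563 = −(13^2 · 27); the sign does not affect v_p). Step 3 — |x − y|_13 = 13^{-2} = 1/169.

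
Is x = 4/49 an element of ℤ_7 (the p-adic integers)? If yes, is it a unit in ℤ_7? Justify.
x ∉ ℤ_7 (v_7(x) = -2 < 0)

ℤ_7 = {x ∈ ℚ_7 : v_7(x) ≥ 0} and ℤ_7^× = {x ∈ ℤ_7 : v_7(x) = 0}. Here v_7(4/49) = v_7(num) − v_7(den) = -2; compare against these criteria.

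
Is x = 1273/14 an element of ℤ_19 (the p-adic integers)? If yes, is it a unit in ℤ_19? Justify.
x ∈ ℤ_19 but not a unit; v_19(x) = 1 > 0

ℤ_19 = {x ∈ ℚ_19 : v_19(x) ≥ 0} and ℤ_19^× = {x ∈ ℤ_19 : v_19(x) = 0}. Here v_19(1273/14) = v_19(num) − v_19(den) = 1; compare against these criteria.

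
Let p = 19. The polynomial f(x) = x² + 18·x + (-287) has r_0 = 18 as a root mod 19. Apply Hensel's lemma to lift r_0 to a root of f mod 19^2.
r_1 = 18 (mod 361)

Hensel: r_{i+1} = r_i − f(r_i)·(f′(r_i))^{-1} mod 19^{i+2}, f′(x) = 2x + 18. Iterate:
  r_0 = 18 (mod 19)
  r_1 = 18 (mod 361)
Final: r = 18 satisfies f(r) ≡ 0 mod 19^2.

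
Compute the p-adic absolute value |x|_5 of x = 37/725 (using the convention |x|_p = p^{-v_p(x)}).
|37/725|_5 = 25

Step 1 — compute v_5(x) by factoring powers of 5 out of the numerator and denominator: v_5(37/725) = -2. Step 2 — apply |x|_p = p^{-v_p(x)} = 5^{2} = 25.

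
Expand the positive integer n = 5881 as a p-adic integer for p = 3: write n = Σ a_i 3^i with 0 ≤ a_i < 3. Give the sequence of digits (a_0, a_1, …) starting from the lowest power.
(a_0, a_1, …) = (1, 1, 2, 1, 0, 0, 2, 2)

Repeated division by 3 gives the digits low-to-high: 5881 = 1 + 1·3^1 + 2·3^2 + 1·3^3 + 2·3^6 + 2·3^7. Digit sequence: (1, 1, 2, 1, 0, 0, 2, 2).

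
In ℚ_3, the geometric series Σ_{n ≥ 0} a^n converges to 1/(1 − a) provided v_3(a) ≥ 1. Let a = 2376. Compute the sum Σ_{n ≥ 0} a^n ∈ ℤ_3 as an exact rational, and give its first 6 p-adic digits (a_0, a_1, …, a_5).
Σ a^n = 1/(1 − a) = -1/2375;  first 6 digits = (1, 0, 0, 1, 2, 0)

v_3(a) = 3 ≥ 1, so the series converges in ℤ_3 to 1/(1 − a) = 1/(1 − 2376) = -1/2375. Expand this rational in ℤ_3: compute digits iteratively via d_i = x_i mod 3, x_{i+1} = (x_i − d_i)/3. The first 6 digits are (1, 0, 0, 1, 2, 0).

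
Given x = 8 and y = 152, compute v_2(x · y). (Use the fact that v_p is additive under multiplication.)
v_2(1216) = 6

v_p(x) = 3 (factor: 8 = 2^3 · 1); v_p(y) = 3 (factor: 152 = 2^3 · 19). Additivity: v_p(xy) = v_p(x) + v_p(y) = 3 + 3 = 6. (Direct check: xy = 1216 = 2^6 · (19).)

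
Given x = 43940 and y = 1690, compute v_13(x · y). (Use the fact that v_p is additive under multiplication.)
v_13(74258600) = 5

v_p(x) = 3 (factor: 43940 = 13^3 · 20); v_p(y) = 2 (factor: 1690 = 13^2 · 10). Additivity: v_p(xy) = v_p(x) + v_p(y) = 3 + 2 = 5. (Direct check: xy = 74258600 = 13^5 · (200).)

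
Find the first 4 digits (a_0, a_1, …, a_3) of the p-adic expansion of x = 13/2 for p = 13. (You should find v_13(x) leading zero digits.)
(a_0, …, a_3) = (0, 7, 6, 6)

v_13(13/2) = 1, so a_0 = ... = a_0 = 0. Factor out: x = 13^1 · u with u = 1/2 a unit in ℤ_13. Expand u iteratively via a_{v+i} = u_i mod 13, u_{i+1} = (u_i − a_{v+i})/13:
  u_0 = 1/2;  a_1 = 7;  u_1 = (u_0 − 7)/13 = -1/2
  u_1 = -1/2;  a_2 = 6;  u_2 = (u_1 − 6)/13 = -1/2
  u_2 = -1/2;  a_3 = 6;  u_3 = (u_2 − 6)/13 = -1/2
Digits: (0, 7, 6, 6).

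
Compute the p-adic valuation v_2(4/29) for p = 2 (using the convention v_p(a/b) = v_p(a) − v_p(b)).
v_2(4/29) = 2

Factor powers of 2 from the numerator and denominator of the reduced fraction: 4 = 2^2 · 1 and 29 = 2^0 · 29. Apply v_p(a/b) = v_p(a) − v_p(b): v_2(4/29) = 2 − 0 = 2.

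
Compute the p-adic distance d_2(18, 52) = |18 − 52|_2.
d_2(18, 52) = 1/2

Step 1 — x − y = 18 − 52 = -34. Step 2 — v_2(-34) = 1 (factor: -34 = −(2^1 · 17); the sign does not affect v_p). Step 3 — |x − y|_2 = 2^{-1} = 1/2.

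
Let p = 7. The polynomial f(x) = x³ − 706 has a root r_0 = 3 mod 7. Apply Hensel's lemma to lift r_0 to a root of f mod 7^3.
r_2 = 304 (mod 343)

Hensel: r_{i+1} = r_i − f(r_i)/f′(r_i) mod 7^{i+2}, where f′(x) = 3x². Iterate:
  r_0 = 3 (mod 7)
  r_1 = 10 (mod 49)
  r_2 = 304 (mod 343)
Final: r = 304 with f(r) ≡ 0 mod 7^3.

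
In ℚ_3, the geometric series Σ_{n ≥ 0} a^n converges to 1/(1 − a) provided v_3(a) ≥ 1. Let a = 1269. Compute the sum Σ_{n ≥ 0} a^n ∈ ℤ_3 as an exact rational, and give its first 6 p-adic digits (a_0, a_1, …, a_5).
Σ a^n = 1/(1 − a) = -1/1268;  first 6 digits = (1, 0, 0, 2, 0, 2)

v_3(a) = 3 ≥ 1, so the series converges in ℤ_3 to 1/(1 − a) = 1/(1 − 1269) = -1/1268. Expand this rational in ℤ_3: compute digits iteratively via d_i = x_i mod 3, x_{i+1} = (x_i − d_i)/3. The first 6 digits are (1, 0, 0, 2, 0, 2).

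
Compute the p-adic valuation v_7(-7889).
v_7(-7889) = 3

v_7(n) is the largest exponent k such that 7^k divides n. Factor out: -7889 = -7^3 · 23. (Sign doesn't affect v_p.) So v_7(-7889) = 3.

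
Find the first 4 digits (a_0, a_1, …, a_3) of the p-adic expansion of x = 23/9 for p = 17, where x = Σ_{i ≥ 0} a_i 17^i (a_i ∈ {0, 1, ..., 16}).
(a_0, …, a_3) = (12, 7, 9, 7)

v_17(23/9) = 0 (numerator and denominator both coprime to 17), so x ∈ ℤ_17^×. Compute digits iteratively via a_i = x_i mod 17, x_{i+1} = (x_i − a_i)/17, with x_0 = x:
  x_0 = 23/9;  a_0 = 12;  x_1 = (x_0 − 12)/17 = -5/9
  x_1 = -5/9;  a_1 = 7;  x_2 = (x_1 − 7)/17 = -4/9
  x_2 = -4/9;  a_2 = 9;  x_3 = (x_2 − 9)/17 = -5/9
  x_3 = -5/9;  a_3 = 7;  x_4 = (x_3 − 7)/17 = -4/9
Digits: (12, 7, 9, 7).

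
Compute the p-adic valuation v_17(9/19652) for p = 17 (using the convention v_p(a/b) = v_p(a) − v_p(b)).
v_17(9/19652) = -3

Factor powers of 17 from the numerator and denominator of the reduced fraction: 9 = 17^0 · 9 and 19652 = 17^3 · 4. Apply v_p(a/b) = v_p(a) − v_p(b): v_17(9/19652) = 0 − 3 = -3.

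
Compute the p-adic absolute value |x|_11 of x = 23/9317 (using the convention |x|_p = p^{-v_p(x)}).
|23/9317|_11 = 1331

Step 1 — compute v_11(x) by factoring powers of 11 out of the numerator and denominator: v_11(23/9317) = -3. Step 2 — apply |x|_p = p^{-v_p(x)} = 11^{3} = 1331.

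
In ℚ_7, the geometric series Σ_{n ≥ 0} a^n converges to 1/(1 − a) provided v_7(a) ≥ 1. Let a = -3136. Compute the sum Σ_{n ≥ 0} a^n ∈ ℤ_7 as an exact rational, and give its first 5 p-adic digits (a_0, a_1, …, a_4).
Σ a^n = 1/(1 − a) = 1/3137;  first 5 digits = (1, 0, 6, 4, 6)

v_7(a) = 2 ≥ 1, so the series converges in ℤ_7 to 1/(1 − a) = 1/(1 − (-3136)) = 1/3137. Expand this rational in ℤ_7: compute digits iteratively via d_i = x_i mod 7, x_{i+1} = (x_i − d_i)/7. The first 5 digits are (1, 0, 6, 4, 6).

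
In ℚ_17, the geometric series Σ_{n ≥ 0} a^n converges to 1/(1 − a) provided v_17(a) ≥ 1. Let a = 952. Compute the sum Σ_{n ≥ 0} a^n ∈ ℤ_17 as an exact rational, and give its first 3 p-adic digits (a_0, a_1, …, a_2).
Σ a^n = 1/(1 − a) = -1/951;  first 3 digits = (1, 5, 11)

v_17(a) = 1 ≥ 1, so the series converges in ℤ_17 to 1/(1 − a) = 1/(1 − 952) = -1/951. Expand this rational in ℤ_17: compute digits iteratively via d_i = x_i mod 17, x_{i+1} = (x_i − d_i)/17. The first 3 digits are (1, 5, 11).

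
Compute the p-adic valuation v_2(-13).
v_2(-13) = 0

v_2(n) is the largest exponent k such that 2^k divides n. Factor out: -13 = -2^0 · 13. (Sign doesn't affect v_p.) So v_2(-13) = 0.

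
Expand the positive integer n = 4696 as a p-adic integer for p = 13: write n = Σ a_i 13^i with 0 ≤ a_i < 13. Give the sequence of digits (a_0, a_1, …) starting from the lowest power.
(a_0, a_1, …) = (3, 10, 1, 2)

Repeated division by 13 gives the digits low-to-high: 4696 = 3 + 10·13^1 + 1·13^2 + 2·13^3. Digit sequence: (3, 10, 1, 2).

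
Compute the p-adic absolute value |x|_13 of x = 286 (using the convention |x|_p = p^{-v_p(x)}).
|286|_13 = 1/13

Step 1 — compute v_13(x) by factoring powers of 13 out of the numerator and denominator: v_13(286) = 1. Step 2 — apply |x|_p = p^{-v_p(x)} = 13^{-1} = 1/13.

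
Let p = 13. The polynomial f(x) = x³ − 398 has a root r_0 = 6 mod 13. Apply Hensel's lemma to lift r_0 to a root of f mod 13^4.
r_3 = 5206 (mod 28561)

Hensel: r_{i+1} = r_i − f(r_i)/f′(r_i) mod 13^{i+2}, where f′(x) = 3x². Iterate:
  r_0 = 6 (mod 13)
  r_1 = 136 (mod 169)
  r_2 = 812 (mod 2197)
  r_3 = 5206 (mod 28561)
Final: r = 5206 with f(r) ≡ 0 mod 13^4.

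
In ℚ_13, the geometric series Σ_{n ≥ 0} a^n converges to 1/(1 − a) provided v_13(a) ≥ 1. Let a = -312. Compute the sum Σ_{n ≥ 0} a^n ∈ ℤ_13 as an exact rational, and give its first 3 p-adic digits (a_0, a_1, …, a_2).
Σ a^n = 1/(1 − a) = 1/313;  first 3 digits = (1, 2, 2)

v_13(a) = 1 ≥ 1, so the series converges in ℤ_13 to 1/(1 − a) = 1/(1 − (-312)) = 1/313. Expand this rational in ℤ_13: compute digits iteratively via d_i = x_i mod 13, x_{i+1} = (x_i − d_i)/13. The first 3 digits are (1, 2, 2).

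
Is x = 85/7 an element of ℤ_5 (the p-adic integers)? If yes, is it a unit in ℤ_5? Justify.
x ∈ ℤ_5 but not a unit; v_5(x) = 1 > 0

ℤ_5 = {x ∈ ℚ_5 : v_5(x) ≥ 0} and ℤ_5^× = {x ∈ ℤ_5 : v_5(x) = 0}. Here v_5(85/7) = v_5(num) − v_5(den) = 1; compare against these criteria.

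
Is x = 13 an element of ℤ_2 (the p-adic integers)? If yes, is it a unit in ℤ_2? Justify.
x ∈ ℤ_2^× (unit); v_2(x) = 0

ℤ_2 = {x ∈ ℚ_2 : v_2(x) ≥ 0} and ℤ_2^× = {x ∈ ℤ_2 : v_2(x) = 0}. Here v_2(13) = v_2(num) − v_2(den) = 0; compare against these criteria.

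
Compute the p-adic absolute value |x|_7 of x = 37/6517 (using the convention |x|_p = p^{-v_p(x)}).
|37/6517|_7 = 343

Step 1 — compute v_7(x) by factoring powers of 7 out of the numerator and denominator: v_7(37/6517) = -3. Step 2 — apply |x|_p = p^{-v_p(x)} = 7^{3} = 343.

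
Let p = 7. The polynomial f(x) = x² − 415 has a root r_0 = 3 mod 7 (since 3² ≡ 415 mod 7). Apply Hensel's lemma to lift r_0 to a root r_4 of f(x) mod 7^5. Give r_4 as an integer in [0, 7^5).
r_4 = 13072 (mod 16807)

Hensel's recurrence: r_{i+1} = r_i − f(r_i)·(f′(r_i))^{-1} mod 7^{i+2}, with f′(x) = 2x. Iterate:
  r_0 = 3 (mod 7)
  r_1 = 38 (mod 49)
  r_2 = 38 (mod 343)
  r_3 = 1067 (mod 2401)
  r_4 = 13072 (mod 16807)
Final: r_4 = 13072, and one checks f(r_4) ≡ 0 mod 7^5.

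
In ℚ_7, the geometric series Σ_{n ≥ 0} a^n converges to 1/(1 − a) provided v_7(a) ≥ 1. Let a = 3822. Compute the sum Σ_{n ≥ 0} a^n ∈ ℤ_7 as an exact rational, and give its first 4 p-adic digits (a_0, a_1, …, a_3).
Σ a^n = 1/(1 − a) = -1/3821;  first 4 digits = (1, 0, 1, 4)

v_7(a) = 2 ≥ 1, so the series converges in ℤ_7 to 1/(1 − a) = 1/(1 − 3822) = -1/3821. Expand this rational in ℤ_7: compute digits iteratively via d_i = x_i mod 7, x_{i+1} = (x_i − d_i)/7. The first 4 digits are (1, 0, 1, 4).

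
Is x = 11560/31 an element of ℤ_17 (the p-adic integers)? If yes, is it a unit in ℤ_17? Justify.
x ∈ ℤ_17 but not a unit; v_17(x) = 2 > 0

ℤ_17 = {x ∈ ℚ_17 : v_17(x) ≥ 0} and ℤ_17^× = {x ∈ ℤ_17 : v_17(x) = 0}. Here v_17(11560/31) = v_17(num) − v_17(den) = 2; compare against these criteria.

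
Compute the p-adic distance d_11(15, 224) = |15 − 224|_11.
d_11(15, 224) = 1/11

Step 1 — x − y = 15 − 224 = -209. Step 2 — v_11(-209) = 1 (factor: -209 = −(11^1 · 19); the sign does not affect v_p). Step 3 — |x − y|_11 = 11^{-1} = 1/11.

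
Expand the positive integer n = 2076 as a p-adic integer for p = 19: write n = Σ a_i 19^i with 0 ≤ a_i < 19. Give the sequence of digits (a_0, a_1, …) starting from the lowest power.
(a_0, a_1, …) = (5, 14, 5)

Repeated division by 19 gives the digits low-to-high: 2076 = 5 + 14·19^1 + 5·19^2. Digit sequence: (5, 14, 5).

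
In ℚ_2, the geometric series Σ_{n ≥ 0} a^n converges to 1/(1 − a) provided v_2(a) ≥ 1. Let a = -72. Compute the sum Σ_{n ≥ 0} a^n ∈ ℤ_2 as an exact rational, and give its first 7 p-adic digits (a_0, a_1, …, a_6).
Σ a^n = 1/(1 − a) = 1/73;  first 7 digits = (1, 0, 0, 1, 1, 1, 1)

v_2(a) = 3 ≥ 1, so the series converges in ℤ_2 to 1/(1 − a) = 1/(1 − (-72)) = 1/73. Expand this rational in ℤ_2: compute digits iteratively via d_i = x_i mod 2, x_{i+1} = (x_i − d_i)/2. The first 7 digits are (1, 0, 0, 1, 1, 1, 1).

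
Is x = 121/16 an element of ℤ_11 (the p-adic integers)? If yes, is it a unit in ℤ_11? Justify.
x ∈ ℤ_11 but not a unit; v_11(x) = 2 > 0

ℤ_11 = {x ∈ ℚ_11 : v_11(x) ≥ 0} and ℤ_11^× = {x ∈ ℤ_11 : v_11(x) = 0}. Here v_11(121/16) = v_11(num) − v_11(den) = 2; compare against these criteria.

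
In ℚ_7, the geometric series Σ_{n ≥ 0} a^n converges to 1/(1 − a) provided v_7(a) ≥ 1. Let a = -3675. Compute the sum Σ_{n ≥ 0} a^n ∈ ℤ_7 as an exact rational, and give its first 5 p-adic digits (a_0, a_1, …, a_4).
Σ a^n = 1/(1 − a) = 1/3676;  first 5 digits = (1, 0, 2, 3, 2)

v_7(a) = 2 ≥ 1, so the series converges in ℤ_7 to 1/(1 − a) = 1/(1 − (-3675)) = 1/3676. Expand this rational in ℤ_7: compute digits iteratively via d_i = x_i mod 7, x_{i+1} = (x_i − d_i)/7. The first 5 digits are (1, 0, 2, 3, 2).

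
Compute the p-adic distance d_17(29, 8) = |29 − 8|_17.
d_17(29, 8) = 1

Step 1 — x − y = 29 − 8 = 21. Step 2 — v_17(21) = 0 (factor: 21 = (17^0 · 21); the sign does not affect v_p). Step 3 — |x − y|_17 = 17^{0} = 1.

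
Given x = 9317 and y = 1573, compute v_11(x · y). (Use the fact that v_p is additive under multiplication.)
v_11(14655641) = 5

v_p(x) = 3 (factor: 9317 = 11^3 · 7); v_p(y) = 2 (factor: 1573 = 11^2 · 13). Additivity: v_p(xy) = v_p(x) + v_p(y) = 3 + 2 = 5. (Direct check: xy = 14655641 = 11^5 · (91).)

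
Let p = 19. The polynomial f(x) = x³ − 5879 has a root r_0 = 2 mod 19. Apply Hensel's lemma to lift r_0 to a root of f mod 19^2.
r_1 = 40 (mod 361)

Hensel: r_{i+1} = r_i − f(r_i)/f′(r_i) mod 19^{i+2}, where f′(x) = 3x². Iterate:
  r_0 = 2 (mod 19)
  r_1 = 40 (mod 361)
Final: r = 40 with f(r) ≡ 0 mod 19^2.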